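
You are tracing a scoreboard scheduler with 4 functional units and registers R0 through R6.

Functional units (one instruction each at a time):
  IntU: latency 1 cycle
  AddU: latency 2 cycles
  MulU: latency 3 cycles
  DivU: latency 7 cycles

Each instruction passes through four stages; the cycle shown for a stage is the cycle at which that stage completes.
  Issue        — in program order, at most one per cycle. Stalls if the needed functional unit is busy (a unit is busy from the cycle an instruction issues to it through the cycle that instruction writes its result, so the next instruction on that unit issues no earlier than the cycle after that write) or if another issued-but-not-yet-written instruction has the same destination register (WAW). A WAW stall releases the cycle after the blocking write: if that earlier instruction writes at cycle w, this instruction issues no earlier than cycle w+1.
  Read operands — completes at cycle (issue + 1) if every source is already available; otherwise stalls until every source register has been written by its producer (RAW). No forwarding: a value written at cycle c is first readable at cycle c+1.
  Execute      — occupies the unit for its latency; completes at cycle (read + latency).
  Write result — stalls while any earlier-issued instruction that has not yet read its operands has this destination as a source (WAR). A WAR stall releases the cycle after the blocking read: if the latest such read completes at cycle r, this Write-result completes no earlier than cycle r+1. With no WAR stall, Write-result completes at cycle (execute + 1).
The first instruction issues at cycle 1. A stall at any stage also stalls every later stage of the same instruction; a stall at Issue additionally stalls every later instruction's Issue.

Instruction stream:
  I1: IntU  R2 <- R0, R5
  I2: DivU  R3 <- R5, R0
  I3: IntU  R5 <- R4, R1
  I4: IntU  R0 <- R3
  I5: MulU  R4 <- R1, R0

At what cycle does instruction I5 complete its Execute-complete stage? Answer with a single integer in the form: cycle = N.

cycle 1: I1 dispatched to IntU
cycle 2: I1 operands ready; I2 dispatched to DivU
cycle 3: I1 complete; I2 operands ready
cycle 4: R2←I1
cycle 5: I3 dispatched to IntU
cycle 6: I3 operands ready
cycle 7: I3 complete
cycle 8: R5←I3
cycle 9: I4 dispatched to IntU
cycle 10: I2 complete; I5 dispatched to MulU
cycle 11: R3←I2
cycle 12: I4 operands ready
cycle 13: I4 complete
cycle 14: R0←I4
cycle 15: I5 operands ready
cycle 18: I5 complete
cycle 19: R4←I5

cycle = 18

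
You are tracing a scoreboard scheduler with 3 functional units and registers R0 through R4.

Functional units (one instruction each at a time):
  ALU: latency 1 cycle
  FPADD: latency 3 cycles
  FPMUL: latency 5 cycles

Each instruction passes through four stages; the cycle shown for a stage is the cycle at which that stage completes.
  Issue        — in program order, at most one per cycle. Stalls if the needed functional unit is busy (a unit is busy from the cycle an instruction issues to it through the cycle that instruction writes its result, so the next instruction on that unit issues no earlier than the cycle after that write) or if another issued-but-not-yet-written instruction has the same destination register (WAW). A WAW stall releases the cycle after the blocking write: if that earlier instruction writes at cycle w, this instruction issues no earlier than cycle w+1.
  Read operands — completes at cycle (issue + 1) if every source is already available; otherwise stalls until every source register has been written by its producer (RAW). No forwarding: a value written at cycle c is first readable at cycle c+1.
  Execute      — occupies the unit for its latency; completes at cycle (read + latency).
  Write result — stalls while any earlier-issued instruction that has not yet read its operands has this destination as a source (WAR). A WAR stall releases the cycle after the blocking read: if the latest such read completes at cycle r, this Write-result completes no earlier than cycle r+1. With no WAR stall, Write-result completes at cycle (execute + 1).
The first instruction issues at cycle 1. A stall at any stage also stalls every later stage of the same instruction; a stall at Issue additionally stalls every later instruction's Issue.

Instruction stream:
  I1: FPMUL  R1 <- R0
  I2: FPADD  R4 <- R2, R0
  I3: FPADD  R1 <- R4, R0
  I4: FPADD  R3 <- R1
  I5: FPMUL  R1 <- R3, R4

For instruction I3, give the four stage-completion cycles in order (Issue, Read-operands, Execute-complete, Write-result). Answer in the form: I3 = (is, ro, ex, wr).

I3 = (9, 10, 13, 14)

I1 -> (1, 2, 7, 8)
I2 -> (2, 3, 6, 7)
I3 -> (9, 10, 13, 14)  // WAW R1: wait I1 write@8
I4 -> (15, 16, 19, 20)  // struct: FPADD busy until I3 writes@14
I5 -> (16, 21, 26, 27)  // RAW R3: wait I4 write@20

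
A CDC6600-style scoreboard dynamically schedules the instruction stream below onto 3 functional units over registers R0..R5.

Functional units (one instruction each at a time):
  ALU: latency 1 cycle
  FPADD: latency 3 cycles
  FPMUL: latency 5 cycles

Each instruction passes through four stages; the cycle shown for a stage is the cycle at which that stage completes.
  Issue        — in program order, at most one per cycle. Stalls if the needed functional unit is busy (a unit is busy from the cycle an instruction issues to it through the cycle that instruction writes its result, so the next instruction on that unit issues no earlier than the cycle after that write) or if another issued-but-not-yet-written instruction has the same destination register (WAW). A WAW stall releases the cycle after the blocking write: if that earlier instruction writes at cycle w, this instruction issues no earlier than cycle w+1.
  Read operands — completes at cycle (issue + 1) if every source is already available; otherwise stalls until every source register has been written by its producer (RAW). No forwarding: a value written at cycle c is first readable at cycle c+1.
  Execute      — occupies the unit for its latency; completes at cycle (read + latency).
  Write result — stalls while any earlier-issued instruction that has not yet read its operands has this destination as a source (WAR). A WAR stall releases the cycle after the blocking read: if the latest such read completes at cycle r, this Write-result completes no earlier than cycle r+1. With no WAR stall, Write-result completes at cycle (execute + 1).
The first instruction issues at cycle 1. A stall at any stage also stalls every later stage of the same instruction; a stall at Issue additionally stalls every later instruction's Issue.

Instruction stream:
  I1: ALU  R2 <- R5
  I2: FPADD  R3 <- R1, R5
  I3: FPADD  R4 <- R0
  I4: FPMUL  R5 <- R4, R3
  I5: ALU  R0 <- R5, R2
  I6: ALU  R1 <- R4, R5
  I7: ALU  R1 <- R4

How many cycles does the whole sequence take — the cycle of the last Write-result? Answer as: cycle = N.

t=1  issue I1 (ALU)
t=2  I1 read-ops; issue I2 (FPADD)
t=3  I1 finished on ALU; I2 read-ops
t=4  I1→R2
t=6  I2 finished on FPADD
t=7  I2→R3
t=8  issue I3 (FPADD)
t=9  I3 read-ops; issue I4 (FPMUL)
t=10  issue I5 (ALU)
t=12  I3 finished on FPADD
t=13  I3→R4
t=14  I4 read-ops
t=19  I4 finished on FPMUL
t=20  I4→R5
t=21  I5 read-ops
t=22  I5 finished on ALU
t=23  I5→R0
t=24  issue I6 (ALU)
t=25  I6 read-ops
t=26  I6 finished on ALU
t=27  I6→R1
t=28  issue I7 (ALU)
t=29  I7 read-ops
t=30  I7 finished on ALU
t=31  I7→R1

cycle = 31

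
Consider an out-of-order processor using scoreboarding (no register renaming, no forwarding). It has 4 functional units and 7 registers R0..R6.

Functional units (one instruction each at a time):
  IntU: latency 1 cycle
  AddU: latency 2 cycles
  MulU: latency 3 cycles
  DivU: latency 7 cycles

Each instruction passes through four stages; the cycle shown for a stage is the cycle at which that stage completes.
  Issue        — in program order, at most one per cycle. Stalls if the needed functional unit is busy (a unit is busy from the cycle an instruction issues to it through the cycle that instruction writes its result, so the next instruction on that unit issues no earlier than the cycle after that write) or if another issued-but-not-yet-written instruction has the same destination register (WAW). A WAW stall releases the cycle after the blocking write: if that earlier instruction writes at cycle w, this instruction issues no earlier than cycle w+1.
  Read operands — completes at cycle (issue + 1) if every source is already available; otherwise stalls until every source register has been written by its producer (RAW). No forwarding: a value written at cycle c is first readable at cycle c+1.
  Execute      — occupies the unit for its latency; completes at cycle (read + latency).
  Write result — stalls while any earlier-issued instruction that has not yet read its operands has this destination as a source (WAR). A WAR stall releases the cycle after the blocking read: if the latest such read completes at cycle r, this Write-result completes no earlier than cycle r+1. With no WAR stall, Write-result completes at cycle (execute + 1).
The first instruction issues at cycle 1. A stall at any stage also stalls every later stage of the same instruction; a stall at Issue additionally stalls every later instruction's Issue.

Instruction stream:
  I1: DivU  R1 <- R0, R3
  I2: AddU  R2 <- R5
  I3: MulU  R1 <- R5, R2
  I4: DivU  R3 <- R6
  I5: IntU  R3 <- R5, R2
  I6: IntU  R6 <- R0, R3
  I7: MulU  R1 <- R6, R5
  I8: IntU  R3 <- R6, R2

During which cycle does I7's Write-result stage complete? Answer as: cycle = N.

cycle = 34

cycle 1: issue I1 (DivU)
cycle 2: I1 read-ops · issue I2 (AddU)
cycle 3: I2 read-ops
cycle 5: I2 finished on AddU
cycle 6: I2→R2
cycle 9: I1 finished on DivU
cycle 10: I1→R1
cycle 11: issue I3 (MulU)
cycle 12: I3 read-ops · issue I4 (DivU)
cycle 13: I4 read-ops
cycle 15: I3 finished on MulU
cycle 16: I3→R1
cycle 20: I4 finished on DivU
cycle 21: I4→R3
cycle 22: issue I5 (IntU)
cycle 23: I5 read-ops
cycle 24: I5 finished on IntU
cycle 25: I5→R3
cycle 26: issue I6 (IntU)
cycle 27: I6 read-ops · issue I7 (MulU)
cycle 28: I6 finished on IntU
cycle 29: I6→R6
cycle 30: I7 read-ops · issue I8 (IntU)
cycle 31: I8 read-ops
cycle 32: I8 finished on IntU
cycle 33: I7 finished on MulU · I8→R3
cycle 34: I7→R1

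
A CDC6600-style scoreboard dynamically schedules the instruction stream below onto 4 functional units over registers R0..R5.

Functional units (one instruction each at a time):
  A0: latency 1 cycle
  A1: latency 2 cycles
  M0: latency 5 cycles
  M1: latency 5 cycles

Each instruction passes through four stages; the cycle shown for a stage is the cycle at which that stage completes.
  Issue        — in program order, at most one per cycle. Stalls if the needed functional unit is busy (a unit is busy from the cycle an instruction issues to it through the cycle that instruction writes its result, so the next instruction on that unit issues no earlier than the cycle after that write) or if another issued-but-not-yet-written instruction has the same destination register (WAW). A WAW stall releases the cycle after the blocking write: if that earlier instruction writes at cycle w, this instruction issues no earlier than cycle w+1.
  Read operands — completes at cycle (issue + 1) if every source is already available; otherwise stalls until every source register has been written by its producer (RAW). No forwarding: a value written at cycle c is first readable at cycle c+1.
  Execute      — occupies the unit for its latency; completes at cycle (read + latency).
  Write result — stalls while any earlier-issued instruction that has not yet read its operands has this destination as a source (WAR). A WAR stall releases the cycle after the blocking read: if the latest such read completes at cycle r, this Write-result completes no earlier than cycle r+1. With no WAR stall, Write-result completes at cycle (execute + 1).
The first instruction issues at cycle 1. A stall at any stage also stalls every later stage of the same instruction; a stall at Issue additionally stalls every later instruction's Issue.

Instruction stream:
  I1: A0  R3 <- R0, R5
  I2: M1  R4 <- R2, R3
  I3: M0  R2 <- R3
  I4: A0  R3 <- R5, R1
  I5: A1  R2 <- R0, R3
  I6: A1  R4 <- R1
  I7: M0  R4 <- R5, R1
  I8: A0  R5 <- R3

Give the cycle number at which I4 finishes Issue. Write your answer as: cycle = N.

cycle = 5

1) issue 1, read 2, done 3, write 4
2) issue 2, read 5, done 10, write 11  <RAW R3: wait I1 write@4>
3) issue 3, read 5, done 10, write 11  <RAW R3: wait I1 write@4>
4) issue 5, read 6, done 7, write 8  <struct: A0 busy until I1 writes@4>
5) issue 12, read 13, done 15, write 16  <WAW R2: wait I3 write@11>
6) issue 17, read 18, done 20, write 21  <struct: A1 busy until I5 writes@16>
7) issue 22, read 23, done 28, write 29  <WAW R4: wait I6 write@21>
8) issue 23, read 24, done 25, write 26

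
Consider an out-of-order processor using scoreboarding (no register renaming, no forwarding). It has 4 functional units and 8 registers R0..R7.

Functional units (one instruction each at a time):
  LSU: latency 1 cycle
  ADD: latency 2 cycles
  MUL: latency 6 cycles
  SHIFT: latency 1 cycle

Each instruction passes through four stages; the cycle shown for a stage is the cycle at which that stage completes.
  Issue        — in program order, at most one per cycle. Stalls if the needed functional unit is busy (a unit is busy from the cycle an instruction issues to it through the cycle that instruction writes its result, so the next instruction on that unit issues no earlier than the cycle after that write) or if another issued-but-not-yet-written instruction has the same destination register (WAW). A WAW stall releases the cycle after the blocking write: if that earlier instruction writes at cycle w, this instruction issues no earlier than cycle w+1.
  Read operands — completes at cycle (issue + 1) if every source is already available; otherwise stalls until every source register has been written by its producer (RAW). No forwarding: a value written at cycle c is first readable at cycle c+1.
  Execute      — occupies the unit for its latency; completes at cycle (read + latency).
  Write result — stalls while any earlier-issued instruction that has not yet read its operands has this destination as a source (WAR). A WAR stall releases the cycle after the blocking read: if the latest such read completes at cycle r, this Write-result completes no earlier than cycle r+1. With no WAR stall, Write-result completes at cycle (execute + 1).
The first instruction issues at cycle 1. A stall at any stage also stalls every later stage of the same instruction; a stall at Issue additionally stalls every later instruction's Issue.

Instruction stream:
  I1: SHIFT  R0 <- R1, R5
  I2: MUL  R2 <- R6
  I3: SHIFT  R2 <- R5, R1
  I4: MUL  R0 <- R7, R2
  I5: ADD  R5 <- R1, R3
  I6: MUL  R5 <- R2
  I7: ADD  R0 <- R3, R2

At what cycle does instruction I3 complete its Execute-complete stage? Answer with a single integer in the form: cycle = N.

1) issue 1, read 2, done 3, write 4
2) issue 2, read 3, done 9, write 10
3) issue 11, read 12, done 13, write 14  <WAW R2: wait I2 write@10>
4) issue 12, read 15, done 21, write 22  <RAW R2: wait I3 write@14>
5) issue 13, read 14, done 16, write 17
6) issue 23, read 24, done 30, write 31  <struct: MUL busy until I4 writes@22>
7) issue 24, read 25, done 27, write 28

cycle = 13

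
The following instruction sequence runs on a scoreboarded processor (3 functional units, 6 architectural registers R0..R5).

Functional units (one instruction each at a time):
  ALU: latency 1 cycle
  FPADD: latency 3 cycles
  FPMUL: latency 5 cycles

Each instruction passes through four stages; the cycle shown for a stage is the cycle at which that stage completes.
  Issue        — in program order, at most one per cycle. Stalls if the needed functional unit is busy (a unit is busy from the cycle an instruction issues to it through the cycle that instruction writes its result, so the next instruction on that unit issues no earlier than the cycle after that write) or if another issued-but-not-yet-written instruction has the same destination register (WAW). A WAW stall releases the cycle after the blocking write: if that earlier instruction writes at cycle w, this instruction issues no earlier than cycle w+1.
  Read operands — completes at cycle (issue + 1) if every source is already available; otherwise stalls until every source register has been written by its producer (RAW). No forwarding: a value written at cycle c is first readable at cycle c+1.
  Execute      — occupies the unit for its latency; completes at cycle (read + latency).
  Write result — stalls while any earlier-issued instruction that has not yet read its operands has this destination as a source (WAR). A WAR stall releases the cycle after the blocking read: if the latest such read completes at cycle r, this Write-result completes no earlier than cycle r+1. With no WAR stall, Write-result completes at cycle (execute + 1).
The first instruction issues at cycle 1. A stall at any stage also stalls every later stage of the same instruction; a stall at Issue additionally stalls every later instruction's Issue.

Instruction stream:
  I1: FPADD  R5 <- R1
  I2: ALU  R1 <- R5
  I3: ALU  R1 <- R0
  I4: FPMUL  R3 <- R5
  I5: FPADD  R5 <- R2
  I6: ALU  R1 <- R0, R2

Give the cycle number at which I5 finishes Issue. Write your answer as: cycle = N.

I1 -> (1, 2, 5, 6)
I2 -> (2, 7, 8, 9)  // RAW R5: wait I1 write@6
I3 -> (10, 11, 12, 13)  // struct: ALU busy until I2 writes@9
I4 -> (11, 12, 17, 18)
I5 -> (12, 13, 16, 17)
I6 -> (14, 15, 16, 17)  // struct: ALU busy until I3 writes@13

cycle = 12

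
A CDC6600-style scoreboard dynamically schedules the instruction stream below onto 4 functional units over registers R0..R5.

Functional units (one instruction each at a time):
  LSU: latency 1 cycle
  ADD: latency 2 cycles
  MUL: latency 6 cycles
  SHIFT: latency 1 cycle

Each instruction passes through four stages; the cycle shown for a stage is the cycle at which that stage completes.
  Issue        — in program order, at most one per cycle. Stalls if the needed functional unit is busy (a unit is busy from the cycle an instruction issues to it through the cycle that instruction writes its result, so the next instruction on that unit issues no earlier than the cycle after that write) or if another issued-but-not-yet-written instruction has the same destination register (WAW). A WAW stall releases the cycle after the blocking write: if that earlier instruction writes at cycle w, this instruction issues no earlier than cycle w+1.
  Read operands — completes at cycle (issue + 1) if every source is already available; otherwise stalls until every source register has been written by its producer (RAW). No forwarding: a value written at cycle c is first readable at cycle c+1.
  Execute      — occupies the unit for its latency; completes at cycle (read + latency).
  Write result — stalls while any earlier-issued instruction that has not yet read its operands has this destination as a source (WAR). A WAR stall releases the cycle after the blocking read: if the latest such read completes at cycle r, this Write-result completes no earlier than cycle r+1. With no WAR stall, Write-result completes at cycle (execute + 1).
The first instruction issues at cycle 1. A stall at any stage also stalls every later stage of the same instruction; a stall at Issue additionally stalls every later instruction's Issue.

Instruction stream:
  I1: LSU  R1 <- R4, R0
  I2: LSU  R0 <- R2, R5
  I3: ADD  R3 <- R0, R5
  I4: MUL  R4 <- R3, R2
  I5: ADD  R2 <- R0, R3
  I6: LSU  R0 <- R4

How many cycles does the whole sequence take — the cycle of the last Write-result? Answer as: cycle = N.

cycle = 23

[I1] 1/2/3/4
[I2] 5/6/7/8  (struct: LSU busy until I1 writes@4)
[I3] 6/9/11/12  (RAW R0: wait I2 write@8)
[I4] 7/13/19/20  (RAW R3: wait I3 write@12)
[I5] 13/14/16/17  (struct: ADD busy until I3 writes@12)
[I6] 14/21/22/23  (RAW R4: wait I4 write@20)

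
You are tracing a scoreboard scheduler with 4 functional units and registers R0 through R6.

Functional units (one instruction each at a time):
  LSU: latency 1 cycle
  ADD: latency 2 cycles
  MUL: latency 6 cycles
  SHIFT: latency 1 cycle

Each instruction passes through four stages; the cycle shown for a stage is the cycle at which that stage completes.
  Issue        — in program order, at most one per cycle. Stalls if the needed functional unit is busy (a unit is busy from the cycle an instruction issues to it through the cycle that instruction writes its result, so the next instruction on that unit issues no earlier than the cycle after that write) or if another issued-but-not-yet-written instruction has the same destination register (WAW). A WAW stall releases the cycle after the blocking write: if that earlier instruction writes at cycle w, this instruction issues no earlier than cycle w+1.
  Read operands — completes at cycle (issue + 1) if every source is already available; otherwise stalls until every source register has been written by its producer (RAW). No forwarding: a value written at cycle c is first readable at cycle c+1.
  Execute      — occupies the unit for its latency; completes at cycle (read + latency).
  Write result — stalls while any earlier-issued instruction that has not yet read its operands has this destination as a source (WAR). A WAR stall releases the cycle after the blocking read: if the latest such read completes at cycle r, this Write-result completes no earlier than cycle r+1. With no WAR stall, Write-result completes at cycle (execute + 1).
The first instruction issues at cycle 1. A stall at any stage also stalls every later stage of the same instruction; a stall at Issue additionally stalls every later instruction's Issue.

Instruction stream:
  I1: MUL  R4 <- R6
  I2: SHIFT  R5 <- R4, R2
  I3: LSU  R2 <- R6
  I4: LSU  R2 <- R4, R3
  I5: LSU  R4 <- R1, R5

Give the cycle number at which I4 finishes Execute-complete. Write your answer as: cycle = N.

[1] I1 dispatched to MUL
[2] I1 operands ready · I2 dispatched to SHIFT
[3] I3 dispatched to LSU
[4] I3 operands ready
[5] I3 complete
[8] I1 complete
[9] R4←I1
[10] I2 operands ready
[11] I2 complete · R2←I3
[12] R5←I2 · I4 dispatched to LSU
[13] I4 operands ready
[14] I4 complete
[15] R2←I4
[16] I5 dispatched to LSU
[17] I5 operands ready
[18] I5 complete
[19] R4←I5

cycle = 14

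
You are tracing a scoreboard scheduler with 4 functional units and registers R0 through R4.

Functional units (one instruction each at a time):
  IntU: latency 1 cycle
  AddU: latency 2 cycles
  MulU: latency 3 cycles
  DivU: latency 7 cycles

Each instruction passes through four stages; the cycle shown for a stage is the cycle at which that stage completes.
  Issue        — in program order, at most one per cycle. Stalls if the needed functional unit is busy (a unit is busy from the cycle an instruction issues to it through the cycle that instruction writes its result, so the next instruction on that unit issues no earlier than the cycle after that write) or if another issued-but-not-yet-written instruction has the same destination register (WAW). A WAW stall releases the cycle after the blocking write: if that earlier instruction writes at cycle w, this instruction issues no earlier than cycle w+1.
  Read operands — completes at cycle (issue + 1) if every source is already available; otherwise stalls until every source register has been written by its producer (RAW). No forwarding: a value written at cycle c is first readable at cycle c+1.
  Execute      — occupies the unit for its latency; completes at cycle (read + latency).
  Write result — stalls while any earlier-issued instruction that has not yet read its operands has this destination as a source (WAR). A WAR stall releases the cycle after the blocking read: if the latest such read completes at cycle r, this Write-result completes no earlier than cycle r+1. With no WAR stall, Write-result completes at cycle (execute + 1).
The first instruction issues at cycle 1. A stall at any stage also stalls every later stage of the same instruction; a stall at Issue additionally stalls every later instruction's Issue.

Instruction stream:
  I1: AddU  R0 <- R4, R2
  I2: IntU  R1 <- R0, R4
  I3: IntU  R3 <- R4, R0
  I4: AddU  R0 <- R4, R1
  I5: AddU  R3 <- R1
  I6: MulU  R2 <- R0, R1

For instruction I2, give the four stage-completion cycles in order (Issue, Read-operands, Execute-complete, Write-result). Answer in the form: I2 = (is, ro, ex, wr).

I1  is:1  ro:2  ex:4  wr:5
I2  is:2  ro:6  ex:7  wr:8  — RAW R0: wait I1 write@5
I3  is:9  ro:10  ex:11  wr:12  — struct: IntU busy until I2 writes@8
I4  is:10  ro:11  ex:13  wr:14
I5  is:15  ro:16  ex:18  wr:19  — struct: AddU busy until I4 writes@14
I6  is:16  ro:17  ex:20  wr:21

I2 = (2, 6, 7, 8)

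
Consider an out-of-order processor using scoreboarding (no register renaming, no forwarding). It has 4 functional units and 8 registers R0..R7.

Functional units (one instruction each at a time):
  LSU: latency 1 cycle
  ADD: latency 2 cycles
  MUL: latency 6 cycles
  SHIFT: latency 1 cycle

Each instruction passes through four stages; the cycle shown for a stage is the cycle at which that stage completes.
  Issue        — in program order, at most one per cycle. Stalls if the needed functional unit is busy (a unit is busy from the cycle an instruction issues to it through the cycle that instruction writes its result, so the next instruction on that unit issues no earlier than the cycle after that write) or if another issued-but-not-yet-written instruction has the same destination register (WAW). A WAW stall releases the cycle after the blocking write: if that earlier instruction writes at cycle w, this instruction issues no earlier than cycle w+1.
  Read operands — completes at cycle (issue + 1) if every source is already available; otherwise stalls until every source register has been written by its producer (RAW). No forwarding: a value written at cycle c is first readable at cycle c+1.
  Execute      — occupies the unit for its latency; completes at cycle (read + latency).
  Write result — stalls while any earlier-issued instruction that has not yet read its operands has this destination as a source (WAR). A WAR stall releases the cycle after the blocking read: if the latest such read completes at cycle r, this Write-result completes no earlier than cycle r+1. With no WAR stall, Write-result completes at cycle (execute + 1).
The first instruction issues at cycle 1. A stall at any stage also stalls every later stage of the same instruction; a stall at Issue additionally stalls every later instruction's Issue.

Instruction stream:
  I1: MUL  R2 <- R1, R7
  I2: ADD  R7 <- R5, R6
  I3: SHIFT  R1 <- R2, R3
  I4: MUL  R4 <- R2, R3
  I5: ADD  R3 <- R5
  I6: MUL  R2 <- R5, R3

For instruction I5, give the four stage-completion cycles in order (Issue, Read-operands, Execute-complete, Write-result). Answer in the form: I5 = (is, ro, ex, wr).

I1: IS=1 RO=2 EX=8 WR=9
I2: IS=2 RO=3 EX=5 WR=6
I3: IS=3 RO=10 EX=11 WR=12  [RAW R2: wait I1 write@9]
I4: IS=10 RO=11 EX=17 WR=18  [struct: MUL busy until I1 writes@9]
I5: IS=11 RO=12 EX=14 WR=15
I6: IS=19 RO=20 EX=26 WR=27  [struct: MUL busy until I4 writes@18]

I5 = (11, 12, 14, 15)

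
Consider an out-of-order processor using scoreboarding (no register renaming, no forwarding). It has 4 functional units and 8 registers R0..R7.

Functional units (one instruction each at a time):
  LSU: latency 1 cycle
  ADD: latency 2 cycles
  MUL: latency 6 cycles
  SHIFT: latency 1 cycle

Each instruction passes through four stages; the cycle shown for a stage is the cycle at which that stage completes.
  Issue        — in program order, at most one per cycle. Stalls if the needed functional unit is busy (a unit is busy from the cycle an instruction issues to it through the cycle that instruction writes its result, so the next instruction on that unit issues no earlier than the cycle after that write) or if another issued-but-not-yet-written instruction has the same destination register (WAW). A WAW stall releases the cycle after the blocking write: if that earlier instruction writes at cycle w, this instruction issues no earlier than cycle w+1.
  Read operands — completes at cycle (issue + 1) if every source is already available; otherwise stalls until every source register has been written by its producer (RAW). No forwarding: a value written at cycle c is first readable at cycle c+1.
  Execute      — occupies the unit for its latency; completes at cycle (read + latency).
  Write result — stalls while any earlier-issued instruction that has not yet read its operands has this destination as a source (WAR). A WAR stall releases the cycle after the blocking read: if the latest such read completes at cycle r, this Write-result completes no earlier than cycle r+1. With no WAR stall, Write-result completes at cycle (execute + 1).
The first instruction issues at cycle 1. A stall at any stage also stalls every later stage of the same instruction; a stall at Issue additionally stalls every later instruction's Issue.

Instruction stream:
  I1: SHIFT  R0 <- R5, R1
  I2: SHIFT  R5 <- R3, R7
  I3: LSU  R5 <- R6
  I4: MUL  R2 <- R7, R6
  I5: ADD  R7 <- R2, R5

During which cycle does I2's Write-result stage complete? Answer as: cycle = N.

[1] issue I1 (SHIFT)
[2] I1 read-ops
[3] I1 finished on SHIFT
[4] I1→R0
[5] issue I2 (SHIFT)
[6] I2 read-ops
[7] I2 finished on SHIFT
[8] I2→R5
[9] issue I3 (LSU)
[10] I3 read-ops · issue I4 (MUL)
[11] I3 finished on LSU · I4 read-ops · issue I5 (ADD)
[12] I3→R5
[17] I4 finished on MUL
[18] I4→R2
[19] I5 read-ops
[21] I5 finished on ADD
[22] I5→R7

cycle = 8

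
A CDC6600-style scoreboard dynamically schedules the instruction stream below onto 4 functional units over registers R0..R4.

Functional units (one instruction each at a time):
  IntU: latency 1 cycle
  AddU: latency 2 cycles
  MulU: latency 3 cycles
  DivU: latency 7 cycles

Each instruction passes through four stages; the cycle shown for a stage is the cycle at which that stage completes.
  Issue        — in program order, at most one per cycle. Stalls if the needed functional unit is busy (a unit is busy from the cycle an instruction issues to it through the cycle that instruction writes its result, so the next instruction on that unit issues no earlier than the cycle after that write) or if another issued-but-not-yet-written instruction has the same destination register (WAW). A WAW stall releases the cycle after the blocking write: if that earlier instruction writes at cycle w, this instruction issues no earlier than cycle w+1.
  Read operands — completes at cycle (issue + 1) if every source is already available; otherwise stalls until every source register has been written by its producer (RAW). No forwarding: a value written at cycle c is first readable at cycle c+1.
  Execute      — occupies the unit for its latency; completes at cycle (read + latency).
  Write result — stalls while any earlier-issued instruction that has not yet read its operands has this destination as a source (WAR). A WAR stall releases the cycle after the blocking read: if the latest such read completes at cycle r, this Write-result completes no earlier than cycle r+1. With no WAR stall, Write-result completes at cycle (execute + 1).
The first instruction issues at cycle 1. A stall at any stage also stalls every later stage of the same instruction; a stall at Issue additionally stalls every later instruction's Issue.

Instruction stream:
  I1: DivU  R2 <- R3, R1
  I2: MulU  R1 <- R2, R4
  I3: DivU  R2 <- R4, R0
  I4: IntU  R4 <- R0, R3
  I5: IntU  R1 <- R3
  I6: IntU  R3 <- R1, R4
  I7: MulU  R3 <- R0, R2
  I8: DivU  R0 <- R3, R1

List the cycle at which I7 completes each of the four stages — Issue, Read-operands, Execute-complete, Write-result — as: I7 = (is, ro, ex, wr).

I7 = (24, 25, 28, 29)

t=1  I1→DivU
t=2  I1 RO · I2→MulU
t=9  I1 EX
t=10  I1 WR R2
t=11  I2 RO · I3→DivU
t=12  I3 RO · I4→IntU
t=13  I4 RO
t=14  I2 EX · I4 EX
t=15  I2 WR R1 · I4 WR R4
t=16  I5→IntU
t=17  I5 RO
t=18  I5 EX
t=19  I3 EX · I5 WR R1
t=20  I3 WR R2 · I6→IntU
t=21  I6 RO
t=22  I6 EX
t=23  I6 WR R3
t=24  I7→MulU
t=25  I7 RO · I8→DivU
t=28  I7 EX
t=29  I7 WR R3
t=30  I8 RO
t=37  I8 EX
t=38  I8 WR R0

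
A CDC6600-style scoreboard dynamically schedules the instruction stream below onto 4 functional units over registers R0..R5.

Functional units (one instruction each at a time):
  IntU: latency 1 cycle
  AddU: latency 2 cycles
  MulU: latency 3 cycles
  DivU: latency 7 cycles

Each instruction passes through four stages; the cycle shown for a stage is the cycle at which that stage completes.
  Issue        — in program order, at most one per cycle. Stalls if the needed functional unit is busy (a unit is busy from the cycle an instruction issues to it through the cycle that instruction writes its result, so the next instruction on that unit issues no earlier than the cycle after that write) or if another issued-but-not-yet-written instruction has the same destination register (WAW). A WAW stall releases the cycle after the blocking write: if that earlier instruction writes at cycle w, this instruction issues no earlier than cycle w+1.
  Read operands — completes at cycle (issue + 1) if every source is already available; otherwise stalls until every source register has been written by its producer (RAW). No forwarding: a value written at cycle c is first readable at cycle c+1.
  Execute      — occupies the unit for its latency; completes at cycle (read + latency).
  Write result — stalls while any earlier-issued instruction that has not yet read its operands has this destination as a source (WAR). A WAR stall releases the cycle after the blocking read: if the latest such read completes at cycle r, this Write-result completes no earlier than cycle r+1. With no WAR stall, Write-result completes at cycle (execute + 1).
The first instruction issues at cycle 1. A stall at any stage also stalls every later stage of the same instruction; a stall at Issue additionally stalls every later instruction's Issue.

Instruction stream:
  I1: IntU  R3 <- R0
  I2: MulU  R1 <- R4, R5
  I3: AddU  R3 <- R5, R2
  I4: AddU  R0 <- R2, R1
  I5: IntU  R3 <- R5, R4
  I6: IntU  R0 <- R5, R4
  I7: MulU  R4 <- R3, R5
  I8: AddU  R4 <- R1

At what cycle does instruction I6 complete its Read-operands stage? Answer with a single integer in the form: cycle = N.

I1 -> (1, 2, 3, 4)
I2 -> (2, 3, 6, 7)
I3 -> (5, 6, 8, 9)  // WAW R3: wait I1 write@4
I4 -> (10, 11, 13, 14)  // struct: AddU busy until I3 writes@9
I5 -> (11, 12, 13, 14)
I6 -> (15, 16, 17, 18)  // struct: IntU busy until I5 writes@14
I7 -> (16, 17, 20, 21)
I8 -> (22, 23, 25, 26)  // WAW R4: wait I7 write@21

cycle = 16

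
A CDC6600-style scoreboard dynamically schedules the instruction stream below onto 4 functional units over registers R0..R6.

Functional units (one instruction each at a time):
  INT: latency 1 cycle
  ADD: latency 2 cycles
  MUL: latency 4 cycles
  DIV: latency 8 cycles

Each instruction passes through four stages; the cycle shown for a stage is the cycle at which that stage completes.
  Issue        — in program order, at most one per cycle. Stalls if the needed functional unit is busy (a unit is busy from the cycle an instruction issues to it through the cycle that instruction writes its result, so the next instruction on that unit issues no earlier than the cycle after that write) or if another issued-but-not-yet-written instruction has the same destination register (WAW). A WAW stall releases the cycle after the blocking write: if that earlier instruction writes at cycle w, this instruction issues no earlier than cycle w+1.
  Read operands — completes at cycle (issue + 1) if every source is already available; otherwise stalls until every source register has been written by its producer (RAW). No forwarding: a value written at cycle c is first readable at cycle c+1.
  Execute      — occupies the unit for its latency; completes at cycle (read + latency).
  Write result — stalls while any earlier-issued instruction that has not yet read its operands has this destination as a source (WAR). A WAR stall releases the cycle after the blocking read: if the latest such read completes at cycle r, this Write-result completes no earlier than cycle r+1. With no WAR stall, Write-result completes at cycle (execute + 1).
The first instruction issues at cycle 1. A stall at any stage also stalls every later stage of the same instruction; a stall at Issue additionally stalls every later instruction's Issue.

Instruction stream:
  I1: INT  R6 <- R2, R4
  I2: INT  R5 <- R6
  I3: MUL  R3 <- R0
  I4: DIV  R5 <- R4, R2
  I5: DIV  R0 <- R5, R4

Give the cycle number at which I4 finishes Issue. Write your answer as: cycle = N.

cycle 1: I1 issues→INT
cycle 2: I1 reads
cycle 3: I1 exec-done
cycle 4: I1 writes R6
cycle 5: I2 issues→INT
cycle 6: I2 reads; I3 issues→MUL
cycle 7: I2 exec-done; I3 reads
cycle 8: I2 writes R5
cycle 9: I4 issues→DIV
cycle 10: I4 reads
cycle 11: I3 exec-done
cycle 12: I3 writes R3
cycle 18: I4 exec-done
cycle 19: I4 writes R5
cycle 20: I5 issues→DIV
cycle 21: I5 reads
cycle 29: I5 exec-done
cycle 30: I5 writes R0

cycle = 9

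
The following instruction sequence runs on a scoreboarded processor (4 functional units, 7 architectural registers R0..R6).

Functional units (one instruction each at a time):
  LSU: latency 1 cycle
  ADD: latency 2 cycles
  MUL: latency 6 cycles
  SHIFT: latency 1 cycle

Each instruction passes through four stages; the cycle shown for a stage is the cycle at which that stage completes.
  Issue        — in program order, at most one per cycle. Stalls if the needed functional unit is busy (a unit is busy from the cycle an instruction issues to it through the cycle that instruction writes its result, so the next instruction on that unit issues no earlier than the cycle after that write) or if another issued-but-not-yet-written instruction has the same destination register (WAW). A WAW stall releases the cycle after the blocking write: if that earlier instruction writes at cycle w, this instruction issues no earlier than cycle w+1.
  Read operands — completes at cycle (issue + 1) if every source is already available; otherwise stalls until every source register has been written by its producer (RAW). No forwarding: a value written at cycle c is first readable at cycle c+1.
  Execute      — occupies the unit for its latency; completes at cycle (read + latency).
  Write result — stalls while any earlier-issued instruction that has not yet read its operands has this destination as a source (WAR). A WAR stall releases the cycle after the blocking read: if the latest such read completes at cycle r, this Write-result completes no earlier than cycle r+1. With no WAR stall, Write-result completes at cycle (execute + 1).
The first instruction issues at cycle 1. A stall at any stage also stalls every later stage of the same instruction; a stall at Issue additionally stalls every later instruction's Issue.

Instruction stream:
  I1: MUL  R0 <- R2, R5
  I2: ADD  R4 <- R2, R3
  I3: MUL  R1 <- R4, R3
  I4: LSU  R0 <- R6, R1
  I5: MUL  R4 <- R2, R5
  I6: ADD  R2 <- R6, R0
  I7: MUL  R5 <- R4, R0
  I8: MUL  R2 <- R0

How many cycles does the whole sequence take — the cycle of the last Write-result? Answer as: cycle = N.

cycle = 45

c1: I1 dispatched to MUL
c2: I1 operands ready; I2 dispatched to ADD
c3: I2 operands ready
c5: I2 complete
c6: R4←I2
c8: I1 complete
c9: R0←I1
c10: I3 dispatched to MUL
c11: I3 operands ready; I4 dispatched to LSU
c17: I3 complete
c18: R1←I3
c19: I4 operands ready; I5 dispatched to MUL
c20: I4 complete; I5 operands ready; I6 dispatched to ADD
c21: R0←I4
c22: I6 operands ready
c24: I6 complete
c25: R2←I6
c26: I5 complete
c27: R4←I5
c28: I7 dispatched to MUL
c29: I7 operands ready
c35: I7 complete
c36: R5←I7
c37: I8 dispatched to MUL
c38: I8 operands ready
c44: I8 complete
c45: R2←I8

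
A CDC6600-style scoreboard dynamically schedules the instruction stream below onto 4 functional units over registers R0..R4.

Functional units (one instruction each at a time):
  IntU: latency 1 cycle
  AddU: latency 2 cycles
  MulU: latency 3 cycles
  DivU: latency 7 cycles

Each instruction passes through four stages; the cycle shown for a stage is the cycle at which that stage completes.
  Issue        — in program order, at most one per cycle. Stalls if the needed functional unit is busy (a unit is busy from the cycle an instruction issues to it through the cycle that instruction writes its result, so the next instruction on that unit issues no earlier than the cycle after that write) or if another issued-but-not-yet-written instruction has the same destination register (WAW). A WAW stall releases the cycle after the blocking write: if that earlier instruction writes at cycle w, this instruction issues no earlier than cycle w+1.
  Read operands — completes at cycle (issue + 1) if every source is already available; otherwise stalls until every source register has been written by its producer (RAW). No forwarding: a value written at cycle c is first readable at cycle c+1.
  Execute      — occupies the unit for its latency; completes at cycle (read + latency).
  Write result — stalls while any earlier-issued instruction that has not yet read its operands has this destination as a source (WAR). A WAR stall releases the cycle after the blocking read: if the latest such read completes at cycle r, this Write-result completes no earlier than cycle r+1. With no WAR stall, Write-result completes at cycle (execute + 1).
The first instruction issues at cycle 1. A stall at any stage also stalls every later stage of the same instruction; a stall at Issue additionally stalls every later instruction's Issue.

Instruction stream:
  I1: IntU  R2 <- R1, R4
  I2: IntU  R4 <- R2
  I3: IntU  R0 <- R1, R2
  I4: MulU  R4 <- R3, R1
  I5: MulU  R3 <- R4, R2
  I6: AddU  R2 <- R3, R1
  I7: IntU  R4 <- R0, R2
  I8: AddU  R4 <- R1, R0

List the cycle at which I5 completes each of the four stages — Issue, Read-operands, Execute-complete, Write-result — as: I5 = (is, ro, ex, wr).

I5 = (16, 17, 20, 21)

cycle 1: I1→IntU
cycle 2: I1 RO
cycle 3: I1 EX
cycle 4: I1 WR R2
cycle 5: I2→IntU
cycle 6: I2 RO
cycle 7: I2 EX
cycle 8: I2 WR R4
cycle 9: I3→IntU
cycle 10: I3 RO; I4→MulU
cycle 11: I3 EX; I4 RO
cycle 12: I3 WR R0
cycle 14: I4 EX
cycle 15: I4 WR R4
cycle 16: I5→MulU
cycle 17: I5 RO; I6→AddU
cycle 18: I7→IntU
cycle 20: I5 EX
cycle 21: I5 WR R3
cycle 22: I6 RO
cycle 24: I6 EX
cycle 25: I6 WR R2
cycle 26: I7 RO
cycle 27: I7 EX
cycle 28: I7 WR R4
cycle 29: I8→AddU
cycle 30: I8 RO
cycle 32: I8 EX
cycle 33: I8 WR R4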